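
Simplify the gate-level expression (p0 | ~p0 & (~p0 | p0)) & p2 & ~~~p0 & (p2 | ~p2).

p2 & ~p0

(p0 | ~p0 & (~p0 | p0)) & p2 & ~~~p0 & (p2 | ~p2)
= (p0 | ~p0 & (~p0 | p0)) & p2 & ~~~p0   — complement / identity
= (p0 | ~p0) & p2 & ~~~p0   — complement / identity
= p2 & ~~~p0   — complement / identity
= p2 & ~p0   — double negation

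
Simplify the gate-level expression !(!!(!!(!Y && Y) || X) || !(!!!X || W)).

!(!!(!!(!Y && Y) || X) || !(!!!X || W))
= !(!!(!!(!Y && Y) || X) || !(!X || W))   — double negation
= !(!!(!Y && Y) || X) && (!X || W)   — De Morgan
= !(!Y && Y || X) && (!X || W)   — double negation
= !X && (!X || W)   — complement / identity
= !X   — absorption

!X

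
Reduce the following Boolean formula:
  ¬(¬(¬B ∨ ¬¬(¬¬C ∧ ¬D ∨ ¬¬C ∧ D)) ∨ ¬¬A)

(¬B ∨ C) ∧ ¬A

¬(¬(¬B ∨ ¬¬(¬¬C ∧ ¬D ∨ ¬¬C ∧ D)) ∨ ¬¬A)
= ¬(¬(¬B ∨ ¬¬¬¬C) ∨ ¬¬A)   [distribution]
= ¬(¬(¬B ∨ ¬¬C) ∨ ¬¬A)   [double negation]
= (¬B ∨ ¬¬C) ∧ ¬A   [De Morgan]
= (¬B ∨ C) ∧ ¬A   [double negation]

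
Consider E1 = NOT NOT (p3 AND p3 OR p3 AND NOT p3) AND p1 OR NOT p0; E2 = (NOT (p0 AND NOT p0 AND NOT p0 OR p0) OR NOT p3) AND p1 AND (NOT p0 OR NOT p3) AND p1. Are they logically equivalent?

E1: NOT NOT (p3 AND p3 OR p3 AND NOT p3) AND p1 OR NOT p0
    = (p3 AND p3 OR p3 AND NOT p3) AND p1 OR NOT p0   (double negation)
    = p3 AND p1 OR NOT p0   (distribution)
E2: (NOT (p0 AND NOT p0 AND NOT p0 OR p0) OR NOT p3) AND p1 AND (NOT p0 OR NOT p3) AND p1
    = (NOT (p0 AND NOT p0 OR p0) OR NOT p3) AND p1 AND (NOT p0 OR NOT p3) AND p1   (idempotence)
    = (NOT p0 OR NOT p3) AND p1 AND (NOT p0 OR NOT p3) AND p1   (complement / identity)
    = (NOT p0 OR NOT p3) AND p1   (idempotence)
These differ: at p0=0, p1=0, p3=0, E1 = 1 but E2 = 0.

No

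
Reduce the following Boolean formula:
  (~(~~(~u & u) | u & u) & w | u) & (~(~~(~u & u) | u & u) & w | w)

w

(~(~~(~u & u) | u & u) & w | u) & (~(~~(~u & u) | u & u) & w | w)
= ~(~~(~u & u) | u & u) & w | u & w
= ~(~u & u | u & u) & w | u & w
= ~u & w | u & w
= w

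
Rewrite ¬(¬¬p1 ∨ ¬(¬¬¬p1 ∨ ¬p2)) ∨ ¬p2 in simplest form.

¬p1 ∨ ¬p2

¬(¬¬p1 ∨ ¬(¬¬¬p1 ∨ ¬p2)) ∨ ¬p2
= ¬(¬¬p1 ∨ ¬¬p1 ∧ p2) ∨ ¬p2   — De Morgan
= ¬¬¬p1 ∨ ¬p2   — absorption
= ¬p1 ∨ ¬p2   — double negation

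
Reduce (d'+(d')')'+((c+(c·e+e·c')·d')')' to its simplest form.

c+e·d'

(d'+(d')')'+((c+(c·e+e·c')·d')')'
= d·d'+((c+(c·e+e·c')·d')')'   [De Morgan]
= d·d'+((c+e·d')')'   [distribution]
= ((c+e·d')')'   [complement / identity]
= c+e·d'   [double negation]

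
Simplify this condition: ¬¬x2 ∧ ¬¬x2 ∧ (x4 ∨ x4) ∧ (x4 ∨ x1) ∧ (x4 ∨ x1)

x2 ∧ x4

¬¬x2 ∧ ¬¬x2 ∧ (x4 ∨ x4) ∧ (x4 ∨ x1) ∧ (x4 ∨ x1)
= x2 ∧ ¬¬x2 ∧ (x4 ∨ x4) ∧ (x4 ∨ x1) ∧ (x4 ∨ x1)
= x2 ∧ ¬¬x2 ∧ (x4 ∨ x4) ∧ (x4 ∨ x1)
= x2 ∧ x2 ∧ (x4 ∨ x4) ∧ (x4 ∨ x1)
= x2 ∧ (x4 ∨ x4) ∧ (x4 ∨ x1)
= x2 ∧ (x4 ∧ x1 ∨ x4)
= x2 ∧ x4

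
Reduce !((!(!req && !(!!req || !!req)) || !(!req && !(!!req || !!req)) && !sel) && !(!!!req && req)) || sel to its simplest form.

!req || sel

!((!(!req && !(!!req || !!req)) || !(!req && !(!!req || !!req)) && !sel) && !(!!!req && req)) || sel
= !(!(!req && !(!!req || !!req)) && !(!!!req && req)) || sel   [absorption]
= !req && !(!!req || !!req) || !!!req && req || sel   [De Morgan]
= !req && !!!req || !!!req && req || sel   [idempotence]
= !!!req || sel   [distribution]
= !req || sel   [double negation]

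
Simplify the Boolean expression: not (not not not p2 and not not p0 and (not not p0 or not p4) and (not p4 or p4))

p2 or not p0

not (not not not p2 and not not p0 and (not not p0 or not p4) and (not p4 or p4))
= not (not not not p2 and not not p0 and (not not p0 or not p4))   — complement / identity
= not (not p2 and not not p0 and (not not p0 or not p4))   — double negation
= not (not p2 and not not p0)   — absorption
= p2 or not p0   — De Morgan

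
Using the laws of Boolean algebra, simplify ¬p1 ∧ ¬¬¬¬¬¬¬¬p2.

¬p1 ∧ p2

¬p1 ∧ ¬¬¬¬¬¬¬¬p2
= ¬p1 ∧ ¬¬¬¬¬¬p2
= ¬p1 ∧ ¬¬¬¬p2
= ¬p1 ∧ ¬¬p2
= ¬p1 ∧ p2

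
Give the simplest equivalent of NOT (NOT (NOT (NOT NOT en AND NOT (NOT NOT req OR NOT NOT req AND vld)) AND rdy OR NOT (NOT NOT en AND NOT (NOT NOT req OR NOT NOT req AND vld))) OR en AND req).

NOT en

NOT (NOT (NOT (NOT NOT en AND NOT (NOT NOT req OR NOT NOT req AND vld)) AND rdy OR NOT (NOT NOT en AND NOT (NOT NOT req OR NOT NOT req AND vld))) OR en AND req)
= NOT (NOT NOT (NOT NOT en AND NOT (NOT NOT req OR NOT NOT req AND vld)) OR en AND req)   — absorption
= NOT (NOT NOT en AND NOT (NOT NOT req OR NOT NOT req AND vld) OR en AND req)   — double negation
= NOT (NOT NOT en AND NOT NOT NOT req OR en AND req)   — absorption
= NOT (NOT NOT en AND NOT req OR en AND req)   — double negation
= NOT (en AND NOT req OR en AND req)   — double negation
= NOT en   — distribution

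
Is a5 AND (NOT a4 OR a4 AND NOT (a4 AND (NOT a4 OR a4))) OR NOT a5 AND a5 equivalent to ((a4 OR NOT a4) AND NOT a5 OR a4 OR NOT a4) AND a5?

E1: a5 AND (NOT a4 OR a4 AND NOT (a4 AND (NOT a4 OR a4))) OR NOT a5 AND a5
    = a5 AND (NOT a4 OR a4 AND NOT a4) OR NOT a5 AND a5
    = a5 AND NOT a4 OR NOT a5 AND a5
    = a5 AND NOT a4
E2: ((a4 OR NOT a4) AND NOT a5 OR a4 OR NOT a4) AND a5
    = (a4 OR NOT a4) AND a5
    = a5
These differ: at a4=1, a5=1, E1 = 0 but E2 = 1.

No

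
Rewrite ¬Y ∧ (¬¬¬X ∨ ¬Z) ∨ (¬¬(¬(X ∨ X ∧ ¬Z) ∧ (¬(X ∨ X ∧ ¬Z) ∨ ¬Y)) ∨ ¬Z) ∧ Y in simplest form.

¬Y ∧ (¬¬¬X ∨ ¬Z) ∨ (¬¬(¬(X ∨ X ∧ ¬Z) ∧ (¬(X ∨ X ∧ ¬Z) ∨ ¬Y)) ∨ ¬Z) ∧ Y
= ¬Y ∧ (¬¬¬X ∨ ¬Z) ∨ (¬¬¬(X ∨ X ∧ ¬Z) ∨ ¬Z) ∧ Y   — absorption
= ¬Y ∧ (¬¬¬X ∨ ¬Z) ∨ (¬¬¬X ∨ ¬Z) ∧ Y   — absorption
= ¬¬¬X ∨ ¬Z   — distribution
= ¬X ∨ ¬Z   — double negation

¬X ∨ ¬Z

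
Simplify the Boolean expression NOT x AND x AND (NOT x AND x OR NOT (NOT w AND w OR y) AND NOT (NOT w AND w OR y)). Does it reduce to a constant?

NOT x AND x AND (NOT x AND x OR NOT (NOT w AND w OR y) AND NOT (NOT w AND w OR y))
= NOT x AND x AND (NOT x AND x OR NOT (NOT w AND w OR y))   [idempotence]
= NOT x AND x AND (NOT x AND x OR NOT y)   [complement / identity]
= NOT x AND x   [absorption]
= FALSE   [complement]

FALSE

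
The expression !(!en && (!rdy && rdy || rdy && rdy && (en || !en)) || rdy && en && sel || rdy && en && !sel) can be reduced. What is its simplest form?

!rdy

!(!en && (!rdy && rdy || rdy && rdy && (en || !en)) || rdy && en && sel || rdy && en && !sel)
= !(!en && (!rdy && rdy || rdy && rdy) || rdy && en && sel || rdy && en && !sel)   — complement / identity
= !(!en && rdy || rdy && en && sel || rdy && en && !sel)   — distribution
= !(!en && rdy || rdy && en)   — distribution
= !rdy   — distribution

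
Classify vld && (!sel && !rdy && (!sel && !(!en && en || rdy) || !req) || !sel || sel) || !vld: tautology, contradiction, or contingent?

vld && (!sel && !rdy && (!sel && !(!en && en || rdy) || !req) || !sel || sel) || !vld
= vld && (!sel && !rdy && (!sel && !rdy || !req) || !sel || sel) || !vld
= vld && (!sel && !rdy || !sel || sel) || !vld
= vld && (!sel || sel) || !vld
= vld || !vld
= true

tautology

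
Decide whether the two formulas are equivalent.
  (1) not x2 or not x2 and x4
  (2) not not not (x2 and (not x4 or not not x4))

E1: not x2 or not x2 and x4
    = not x2   — absorption
E2: not not not (x2 and (not x4 or not not x4))
    = not not not (x2 and (not x4 or x4))   — double negation
    = not (x2 and (not x4 or x4))   — double negation
    = not x2   — complement / identity
Both reduce to not x2, so they are equivalent.

Yes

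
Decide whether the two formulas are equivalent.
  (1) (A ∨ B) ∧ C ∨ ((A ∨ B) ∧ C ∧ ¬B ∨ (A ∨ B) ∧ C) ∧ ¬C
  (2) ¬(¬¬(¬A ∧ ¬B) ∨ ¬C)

E1: (A ∨ B) ∧ C ∨ ((A ∨ B) ∧ C ∧ ¬B ∨ (A ∨ B) ∧ C) ∧ ¬C
    = (A ∨ B) ∧ C ∨ (A ∨ B) ∧ C ∧ ¬C   [absorption]
    = (A ∨ B) ∧ C   [absorption]
E2: ¬(¬¬(¬A ∧ ¬B) ∨ ¬C)
    = ¬(¬A ∧ ¬B) ∧ C   [De Morgan]
    = (A ∨ B) ∧ C   [De Morgan]
Both reduce to (A ∨ B) ∧ C, so they are equivalent.

Yes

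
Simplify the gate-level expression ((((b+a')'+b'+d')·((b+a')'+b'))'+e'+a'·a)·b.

((((b+a')'+b'+d')·((b+a')'+b'))'+e'+a'·a)·b
= (((b+a')'+b')'+e'+a'·a)·b   (absorption)
= (((b+a')'+b')'+e')·b   (complement / identity)
= ((b+a')·b+e')·b   (De Morgan)
= (b+e')·b   (absorption)
= b   (absorption)

b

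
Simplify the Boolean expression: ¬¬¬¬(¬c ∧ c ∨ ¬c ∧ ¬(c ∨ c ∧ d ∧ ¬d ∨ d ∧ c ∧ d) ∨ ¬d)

¬c ∨ ¬d

¬¬¬¬(¬c ∧ c ∨ ¬c ∧ ¬(c ∨ c ∧ d ∧ ¬d ∨ d ∧ c ∧ d) ∨ ¬d)
= ¬¬¬¬(¬c ∧ c ∨ ¬c ∧ ¬(c ∨ c ∧ d) ∨ ¬d)   (distribution)
= ¬¬¬¬(¬c ∧ c ∨ ¬c ∧ ¬c ∨ ¬d)   (absorption)
= ¬¬(¬c ∧ c ∨ ¬c ∧ ¬c ∨ ¬d)   (double negation)
= ¬¬(¬c ∨ ¬d)   (distribution)
= ¬c ∨ ¬d   (double negation)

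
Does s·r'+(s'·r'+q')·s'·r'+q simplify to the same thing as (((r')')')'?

E1: s·r'+(s'·r'+q')·s'·r'+q
    = s·r'+s'·r'+q
    = r'+q
E2: (((r')')')'
    = (r')'
    = r
These differ: at q=0, r=1, s=0, E1 = 0 but E2 = 1.

No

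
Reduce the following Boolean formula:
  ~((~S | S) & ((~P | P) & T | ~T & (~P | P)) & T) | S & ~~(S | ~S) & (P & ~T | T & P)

~((~S | S) & ((~P | P) & T | ~T & (~P | P)) & T) | S & ~~(S | ~S) & (P & ~T | T & P)
= ~((~S | S) & (~P | P) & T) | S & ~~(S | ~S) & (P & ~T | T & P)   [distribution]
= ~((~S | S) & T) | S & ~~(S | ~S) & (P & ~T | T & P)   [complement / identity]
= ~((~S | S) & T) | S & (S | ~S) & (P & ~T | T & P)   [double negation]
= ~((~S | S) & T) | S & (S | ~S) & P   [distribution]
= ~((~S | S) & T) | S & P   [complement / identity]
= ~T | S & P   [complement / identity]

~T | S & P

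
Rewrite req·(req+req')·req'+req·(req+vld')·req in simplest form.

req

req·(req+req')·req'+req·(req+vld')·req
= req·(req+req')·req'+req·req
= req·req'+req·req
= req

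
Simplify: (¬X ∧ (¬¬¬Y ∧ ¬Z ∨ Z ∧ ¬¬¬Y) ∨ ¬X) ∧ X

(¬X ∧ (¬¬¬Y ∧ ¬Z ∨ Z ∧ ¬¬¬Y) ∨ ¬X) ∧ X
= (¬X ∧ ¬¬¬Y ∨ ¬X) ∧ X   (distribution)
= (¬X ∧ ¬Y ∨ ¬X) ∧ X   (double negation)
= ¬X ∧ X   (absorption)
= False   (complement)

False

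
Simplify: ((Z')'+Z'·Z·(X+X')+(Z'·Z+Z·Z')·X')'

((Z')'+Z'·Z·(X+X')+(Z'·Z+Z·Z')·X')'
= ((Z')'+Z'·Z+(Z'·Z+Z·Z')·X')'   [complement / identity]
= ((Z')'+Z'·Z+Z'·Z·X')'   [complement / identity]
= (Z+Z'·Z+Z'·Z·X')'   [double negation]
= (Z+Z'·Z)'   [absorption]
= Z'   [complement / identity]

Z'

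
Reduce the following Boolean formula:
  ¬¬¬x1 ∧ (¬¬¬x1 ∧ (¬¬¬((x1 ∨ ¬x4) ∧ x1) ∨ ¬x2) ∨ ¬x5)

¬x1

¬¬¬x1 ∧ (¬¬¬x1 ∧ (¬¬¬((x1 ∨ ¬x4) ∧ x1) ∨ ¬x2) ∨ ¬x5)
= ¬¬¬x1 ∧ (¬¬¬x1 ∧ (¬¬¬x1 ∨ ¬x2) ∨ ¬x5)
= ¬¬¬x1 ∧ (¬¬¬x1 ∨ ¬x5)
= ¬¬¬x1
= ¬x1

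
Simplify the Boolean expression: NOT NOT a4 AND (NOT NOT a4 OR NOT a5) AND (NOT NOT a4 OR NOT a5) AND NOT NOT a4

a4

NOT NOT a4 AND (NOT NOT a4 OR NOT a5) AND (NOT NOT a4 OR NOT a5) AND NOT NOT a4
= NOT NOT a4 AND (NOT NOT a4 OR NOT a5) AND NOT NOT a4   — absorption
= NOT NOT a4 AND NOT NOT a4   — absorption
= NOT NOT a4   — idempotence
= a4   — double negation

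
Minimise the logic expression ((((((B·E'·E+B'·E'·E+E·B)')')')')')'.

((((((B·E'·E+B'·E'·E+E·B)')')')')')'
= ((((B·E'·E+B'·E'·E+E·B)')')')'   [double negation]
= ((((E'·E+E·B)')')')'   [distribution]
= ((((E·B)')')')'   [complement / identity]
= ((E·B)')'   [double negation]
= E·B   [double negation]

E·B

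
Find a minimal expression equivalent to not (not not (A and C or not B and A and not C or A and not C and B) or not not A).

not A

not (not not (A and C or not B and A and not C or A and not C and B) or not not A)
= not (not not (A and C or A and not C) or not not A)   (distribution)
= not (not not A or not not A)   (distribution)
= not not not A   (idempotence)
= not A   (double negation)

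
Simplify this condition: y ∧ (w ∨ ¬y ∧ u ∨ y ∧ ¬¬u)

y ∧ (w ∨ ¬y ∧ u ∨ y ∧ ¬¬u)
= y ∧ (w ∨ ¬y ∧ u ∨ y ∧ u)   (double negation)
= y ∧ (w ∨ u)   (distribution)

y ∧ (w ∨ u)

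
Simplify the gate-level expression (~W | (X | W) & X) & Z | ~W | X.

(~W | (X | W) & X) & Z | ~W | X
= (~W | X) & Z | ~W | X
= ~W | X

~W | X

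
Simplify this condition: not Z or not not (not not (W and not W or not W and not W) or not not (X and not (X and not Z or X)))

not Z or not not (not not (W and not W or not W and not W) or not not (X and not (X and not Z or X)))
= not Z or not not (not not not W or not not (X and not (X and not Z or X)))   (distribution)
= not Z or not not (not not not W or not not (X and not X))   (absorption)
= not Z or not (not not W and not (X and not X))   (De Morgan)
= not Z or not W or X and not X   (De Morgan)
= not Z or not W   (complement / identity)

not Z or not W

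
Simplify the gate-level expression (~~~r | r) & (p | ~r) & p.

(~~~r | r) & (p | ~r) & p
= (~~~r | r) & p   — absorption
= (~r | r) & p   — double negation
= p   — complement / identity

p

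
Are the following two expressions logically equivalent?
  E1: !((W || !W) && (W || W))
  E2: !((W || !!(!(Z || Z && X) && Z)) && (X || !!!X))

Yes

E1: !((W || !W) && (W || W))
    = !(W || !W && W)
    = !W
E2: !((W || !!(!(Z || Z && X) && Z)) && (X || !!!X))
    = !((W || !!(!Z && Z)) && (X || !!!X))
    = !((W || !!(!Z && Z)) && (X || !X))
    = !(W || !!(!Z && Z))
    = !(W || !Z && Z)
    = !W
Both reduce to !W, so they are equivalent.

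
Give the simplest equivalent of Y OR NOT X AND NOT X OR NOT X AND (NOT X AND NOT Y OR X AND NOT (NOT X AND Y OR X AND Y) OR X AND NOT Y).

Y OR NOT X AND NOT X OR NOT X AND (NOT X AND NOT Y OR X AND NOT (NOT X AND Y OR X AND Y) OR X AND NOT Y)
= Y OR (NOT X OR NOT X AND NOT Y OR X AND NOT (NOT X AND Y OR X AND Y) OR X AND NOT Y) AND NOT X   — distribution
= Y OR (NOT X OR NOT X AND NOT Y OR X AND NOT Y OR X AND NOT Y) AND NOT X   — distribution
= Y OR (NOT X OR NOT X AND NOT Y OR X AND NOT Y) AND NOT X   — idempotence
= Y OR (NOT X OR NOT Y) AND NOT X   — distribution
= Y OR NOT X   — absorption

Y OR NOT X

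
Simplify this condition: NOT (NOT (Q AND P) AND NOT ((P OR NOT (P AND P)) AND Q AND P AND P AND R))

NOT (NOT (Q AND P) AND NOT ((P OR NOT (P AND P)) AND Q AND P AND P AND R))
= NOT (NOT (Q AND P) AND NOT ((P OR NOT P) AND Q AND P AND P AND R))   (idempotence)
= NOT (NOT (Q AND P) AND NOT (Q AND P AND P AND R))   (complement / identity)
= Q AND P OR Q AND P AND P AND R   (De Morgan)
= Q AND P OR Q AND P AND R   (idempotence)
= Q AND P   (absorption)

Q AND P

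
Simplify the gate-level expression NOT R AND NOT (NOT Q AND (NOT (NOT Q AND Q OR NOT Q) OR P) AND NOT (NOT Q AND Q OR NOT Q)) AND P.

NOT R AND P

NOT R AND NOT (NOT Q AND (NOT (NOT Q AND Q OR NOT Q) OR P) AND NOT (NOT Q AND Q OR NOT Q)) AND P
= NOT R AND NOT (NOT Q AND NOT (NOT Q AND Q OR NOT Q)) AND P
= NOT R AND (Q OR NOT Q AND Q OR NOT Q) AND P
= NOT R AND (Q OR NOT Q) AND P
= NOT R AND P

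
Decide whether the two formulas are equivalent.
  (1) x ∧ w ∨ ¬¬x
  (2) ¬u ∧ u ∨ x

E1: x ∧ w ∨ ¬¬x
    = x ∧ w ∨ x   — double negation
    = x   — absorption
E2: ¬u ∧ u ∨ x
    = x   — complement / identity
Both reduce to x, so they are equivalent.

Yes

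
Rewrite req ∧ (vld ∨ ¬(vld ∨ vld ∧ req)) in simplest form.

req

req ∧ (vld ∨ ¬(vld ∨ vld ∧ req))
= req ∧ (vld ∨ ¬vld)   [absorption]
= req   [complement / identity]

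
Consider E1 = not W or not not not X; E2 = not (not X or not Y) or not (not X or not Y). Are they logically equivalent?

E1: not W or not not not X
    = not W or not X
E2: not (not X or not Y) or not (not X or not Y)
    = not (not X or not Y)
    = X and Y
These differ: at W=0, X=0, Y=0, E1 = 1 but E2 = 0.

No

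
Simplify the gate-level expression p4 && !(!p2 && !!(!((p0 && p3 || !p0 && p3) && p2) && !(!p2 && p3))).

p4 && (p2 || p3)

p4 && !(!p2 && !!(!((p0 && p3 || !p0 && p3) && p2) && !(!p2 && p3)))
= p4 && !(!p2 && !!(!(p3 && p2) && !(!p2 && p3)))   — distribution
= p4 && !(!p2 && !(p3 && p2 || !p2 && p3))   — De Morgan
= p4 && (p2 || p3 && p2 || !p2 && p3)   — De Morgan
= p4 && (p2 || p3)   — distribution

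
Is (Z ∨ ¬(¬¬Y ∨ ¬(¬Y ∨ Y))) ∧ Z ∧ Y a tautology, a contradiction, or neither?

(Z ∨ ¬(¬¬Y ∨ ¬(¬Y ∨ Y))) ∧ Z ∧ Y
= (Z ∨ ¬Y ∧ (¬Y ∨ Y)) ∧ Z ∧ Y   (De Morgan)
= (Z ∨ ¬Y) ∧ Z ∧ Y   (complement / identity)
= Z ∧ Y   (absorption)
This depends on Y, Z, so it is not a constant.

neither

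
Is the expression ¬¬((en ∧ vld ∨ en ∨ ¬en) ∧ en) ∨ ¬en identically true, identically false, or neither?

identically true

¬¬((en ∧ vld ∨ en ∨ ¬en) ∧ en) ∨ ¬en
= ¬¬((en ∨ ¬en) ∧ en) ∨ ¬en
= ¬¬en ∨ ¬en
= en ∨ ¬en
= True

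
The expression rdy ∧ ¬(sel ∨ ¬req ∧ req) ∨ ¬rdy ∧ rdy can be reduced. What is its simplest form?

rdy ∧ ¬sel

rdy ∧ ¬(sel ∨ ¬req ∧ req) ∨ ¬rdy ∧ rdy
= rdy ∧ ¬sel ∨ ¬rdy ∧ rdy   — complement / identity
= rdy ∧ ¬sel   — complement / identity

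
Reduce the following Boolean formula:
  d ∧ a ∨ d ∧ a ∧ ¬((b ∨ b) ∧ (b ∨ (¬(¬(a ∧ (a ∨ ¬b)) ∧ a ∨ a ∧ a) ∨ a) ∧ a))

d ∧ a ∨ d ∧ a ∧ ¬((b ∨ b) ∧ (b ∨ (¬(¬(a ∧ (a ∨ ¬b)) ∧ a ∨ a ∧ a) ∨ a) ∧ a))
= d ∧ a ∨ d ∧ a ∧ ¬((b ∨ b) ∧ (b ∨ (¬(¬a ∧ a ∨ a ∧ a) ∨ a) ∧ a))   — absorption
= d ∧ a ∨ d ∧ a ∧ ¬((b ∨ b) ∧ (b ∨ (¬a ∨ a) ∧ a))   — distribution
= d ∧ a ∨ d ∧ a ∧ ¬((b ∨ b) ∧ (b ∨ a))   — complement / identity
= d ∧ a ∨ d ∧ a ∧ ¬(b ∧ a ∨ b)   — distribution
= d ∧ a ∨ d ∧ a ∧ ¬b   — absorption
= d ∧ a   — absorption

d ∧ a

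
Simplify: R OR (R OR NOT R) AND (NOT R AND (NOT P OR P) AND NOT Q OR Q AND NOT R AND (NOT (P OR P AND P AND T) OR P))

R OR (R OR NOT R) AND (NOT R AND (NOT P OR P) AND NOT Q OR Q AND NOT R AND (NOT (P OR P AND P AND T) OR P))
= R OR NOT R AND (NOT P OR P) AND NOT Q OR Q AND NOT R AND (NOT (P OR P AND P AND T) OR P)   [complement / identity]
= R OR NOT R AND (NOT P OR P) AND NOT Q OR Q AND NOT R AND (NOT (P OR P AND T) OR P)   [idempotence]
= R OR NOT R AND (NOT P OR P) AND NOT Q OR Q AND NOT R AND (NOT P OR P)   [absorption]
= R OR NOT R AND (NOT P OR P)   [distribution]
= R OR NOT R   [complement / identity]
= TRUE   [complement]

TRUE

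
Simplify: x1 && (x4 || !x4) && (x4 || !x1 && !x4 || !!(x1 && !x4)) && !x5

x1 && !x5

x1 && (x4 || !x4) && (x4 || !x1 && !x4 || !!(x1 && !x4)) && !x5
= x1 && (x4 || !x4) && (x4 || !x1 && !x4 || x1 && !x4) && !x5   — double negation
= x1 && (x4 || !x1 && !x4 || x1 && !x4) && !x5   — complement / identity
= x1 && (x4 || !x4) && !x5   — distribution
= x1 && !x5   — complement / identity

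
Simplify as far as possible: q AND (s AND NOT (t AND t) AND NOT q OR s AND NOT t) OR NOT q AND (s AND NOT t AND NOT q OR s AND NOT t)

s AND NOT t

q AND (s AND NOT (t AND t) AND NOT q OR s AND NOT t) OR NOT q AND (s AND NOT t AND NOT q OR s AND NOT t)
= q AND (s AND NOT t AND NOT q OR s AND NOT t) OR NOT q AND (s AND NOT t AND NOT q OR s AND NOT t)
= q AND s AND NOT t OR NOT q AND (s AND NOT t AND NOT q OR s AND NOT t)
= q AND s AND NOT t OR NOT q AND s AND NOT t
= s AND NOT t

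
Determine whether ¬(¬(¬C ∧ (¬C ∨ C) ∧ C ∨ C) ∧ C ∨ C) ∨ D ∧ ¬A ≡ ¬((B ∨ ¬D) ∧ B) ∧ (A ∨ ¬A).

E1: ¬(¬(¬C ∧ (¬C ∨ C) ∧ C ∨ C) ∧ C ∨ C) ∨ D ∧ ¬A
    = ¬(¬(¬C ∧ C ∨ C) ∧ C ∨ C) ∨ D ∧ ¬A   [complement / identity]
    = ¬(¬C ∧ C ∨ C) ∨ D ∧ ¬A   [complement / identity]
    = ¬C ∨ D ∧ ¬A   [complement / identity]
E2: ¬((B ∨ ¬D) ∧ B) ∧ (A ∨ ¬A)
    = ¬B ∧ (A ∨ ¬A)   [absorption]
    = ¬B   [complement / identity]
These differ: at A=0, B=1, C=0, D=0, E1 = 1 but E2 = 0.

No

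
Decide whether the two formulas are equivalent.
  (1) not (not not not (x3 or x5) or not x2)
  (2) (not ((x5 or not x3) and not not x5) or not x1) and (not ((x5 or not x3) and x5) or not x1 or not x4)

E1: not (not not not (x3 or x5) or not x2)
    = not not (x3 or x5) and x2
    = (x3 or x5) and x2
E2: (not ((x5 or not x3) and not not x5) or not x1) and (not ((x5 or not x3) and x5) or not x1 or not x4)
    = (not ((x5 or not x3) and x5) or not x1) and (not ((x5 or not x3) and x5) or not x1 or not x4)
    = not ((x5 or not x3) and x5) or not x1
    = not x5 or not x1
These differ: at x1=1, x2=0, x3=0, x4=1, x5=0, E1 = 0 but E2 = 1.

No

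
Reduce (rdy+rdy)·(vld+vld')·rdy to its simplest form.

rdy

(rdy+rdy)·(vld+vld')·rdy
= (rdy+rdy)·rdy   — complement / identity
= rdy·rdy   — idempotence
= rdy   — idempotence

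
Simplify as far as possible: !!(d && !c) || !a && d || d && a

d

!!(d && !c) || !a && d || d && a
= !!(d && !c) || d   [distribution]
= d && !c || d   [double negation]
= d   [absorption]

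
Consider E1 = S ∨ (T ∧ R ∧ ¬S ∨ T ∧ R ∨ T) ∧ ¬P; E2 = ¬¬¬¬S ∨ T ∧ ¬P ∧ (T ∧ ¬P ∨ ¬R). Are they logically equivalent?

Yes

E1: S ∨ (T ∧ R ∧ ¬S ∨ T ∧ R ∨ T) ∧ ¬P
    = S ∨ (T ∧ R ∨ T) ∧ ¬P   [absorption]
    = S ∨ T ∧ ¬P   [absorption]
E2: ¬¬¬¬S ∨ T ∧ ¬P ∧ (T ∧ ¬P ∨ ¬R)
    = ¬¬¬¬S ∨ T ∧ ¬P   [absorption]
    = ¬¬S ∨ T ∧ ¬P   [double negation]
    = S ∨ T ∧ ¬P   [double negation]
Both reduce to S ∨ T ∧ ¬P, so they are equivalent.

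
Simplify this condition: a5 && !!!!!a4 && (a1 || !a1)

a5 && !!!!!a4 && (a1 || !a1)
= a5 && !!!!!a4   [complement / identity]
= a5 && !!!a4   [double negation]
= a5 && !a4   [double negation]

a5 && !a4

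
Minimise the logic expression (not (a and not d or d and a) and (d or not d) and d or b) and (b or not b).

(not (a and not d or d and a) and (d or not d) and d or b) and (b or not b)
= (not (a and not d or d and a) and d or b) and (b or not b)   — complement / identity
= (not a and d or b) and (b or not b)   — distribution
= not a and d or b   — complement / identity

not a and d or b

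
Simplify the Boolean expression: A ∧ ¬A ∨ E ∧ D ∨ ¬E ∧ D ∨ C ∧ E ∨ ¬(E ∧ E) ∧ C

D ∨ C

A ∧ ¬A ∨ E ∧ D ∨ ¬E ∧ D ∨ C ∧ E ∨ ¬(E ∧ E) ∧ C
= A ∧ ¬A ∨ D ∨ C ∧ E ∨ ¬(E ∧ E) ∧ C   — distribution
= A ∧ ¬A ∨ D ∨ C ∧ E ∨ ¬E ∧ C   — idempotence
= D ∨ C ∧ E ∨ ¬E ∧ C   — complement / identity
= D ∨ C   — distribution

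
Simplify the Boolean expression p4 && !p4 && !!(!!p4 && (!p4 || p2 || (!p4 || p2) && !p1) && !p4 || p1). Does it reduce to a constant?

p4 && !p4 && !!(!!p4 && (!p4 || p2 || (!p4 || p2) && !p1) && !p4 || p1)
= p4 && !p4 && (!!p4 && (!p4 || p2 || (!p4 || p2) && !p1) && !p4 || p1)
= p4 && !p4 && (p4 && (!p4 || p2 || (!p4 || p2) && !p1) && !p4 || p1)
= p4 && !p4 && (p4 && (!p4 || p2) && !p4 || p1)
= p4 && !p4 && (p4 && !p4 || p1)
= p4 && !p4
= false

false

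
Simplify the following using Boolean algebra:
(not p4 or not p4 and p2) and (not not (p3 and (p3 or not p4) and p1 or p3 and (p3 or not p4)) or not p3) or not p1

(not p4 or not p4 and p2) and (not not (p3 and (p3 or not p4) and p1 or p3 and (p3 or not p4)) or not p3) or not p1
= (not p4 or not p4 and p2) and (p3 and (p3 or not p4) and p1 or p3 and (p3 or not p4) or not p3) or not p1   (double negation)
= not p4 and (p3 and (p3 or not p4) and p1 or p3 and (p3 or not p4) or not p3) or not p1   (absorption)
= not p4 and (p3 and (p3 or not p4) or not p3) or not p1   (absorption)
= not p4 and (p3 or not p3) or not p1   (absorption)
= not p4 or not p1   (complement / identity)

not p4 or not p1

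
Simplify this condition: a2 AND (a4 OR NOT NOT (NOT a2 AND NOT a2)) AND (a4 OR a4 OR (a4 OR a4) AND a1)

a2 AND a4

a2 AND (a4 OR NOT NOT (NOT a2 AND NOT a2)) AND (a4 OR a4 OR (a4 OR a4) AND a1)
= a2 AND (a4 OR NOT NOT (NOT a2 AND NOT a2)) AND (a4 OR a4)
= a2 AND (a4 OR NOT NOT NOT a2) AND (a4 OR a4)
= a2 AND (a4 OR NOT a2) AND (a4 OR a4)
= a2 AND (a4 OR NOT a2) AND a4
= a2 AND a4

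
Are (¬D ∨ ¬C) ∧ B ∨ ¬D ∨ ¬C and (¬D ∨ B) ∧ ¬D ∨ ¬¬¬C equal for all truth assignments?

E1: (¬D ∨ ¬C) ∧ B ∨ ¬D ∨ ¬C
    = ¬D ∨ ¬C
E2: (¬D ∨ B) ∧ ¬D ∨ ¬¬¬C
    = ¬D ∨ ¬¬¬C
    = ¬D ∨ ¬C
Both reduce to ¬D ∨ ¬C, so they are equivalent.

Yes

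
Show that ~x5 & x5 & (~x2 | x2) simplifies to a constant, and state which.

~x5 & x5 & (~x2 | x2)
= ~x5 & x5   — complement / identity
= 0   — complement

0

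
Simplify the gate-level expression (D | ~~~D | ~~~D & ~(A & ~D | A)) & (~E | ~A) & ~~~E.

~E

(D | ~~~D | ~~~D & ~(A & ~D | A)) & (~E | ~A) & ~~~E
= (D | ~~~D | ~~~D & ~(A & ~D | A)) & (~E | ~A) & ~E   [double negation]
= (D | ~~~D | ~~~D & ~A) & (~E | ~A) & ~E   [absorption]
= (D | ~~~D | ~~~D & ~A) & ~E   [absorption]
= (D | ~~~D) & ~E   [absorption]
= (D | ~D) & ~E   [double negation]
= ~E   [complement / identity]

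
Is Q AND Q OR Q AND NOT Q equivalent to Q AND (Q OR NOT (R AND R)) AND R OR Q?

E1: Q AND Q OR Q AND NOT Q
    = Q   [distribution]
E2: Q AND (Q OR NOT (R AND R)) AND R OR Q
    = Q AND (Q OR NOT R) AND R OR Q   [idempotence]
    = Q AND R OR Q   [absorption]
    = Q   [absorption]
Both reduce to Q, so they are equivalent.

Yes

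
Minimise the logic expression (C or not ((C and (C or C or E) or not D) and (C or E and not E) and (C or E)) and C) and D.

(C or not ((C and (C or C or E) or not D) and (C or E and not E) and (C or E)) and C) and D
= (C or not ((C and (C or E) or not D) and (C or E and not E) and (C or E)) and C) and D   [idempotence]
= (C or not ((C and (C or E) or not D) and C and (C or E)) and C) and D   [complement / identity]
= (C or not (C and (C or E)) and C) and D   [absorption]
= (C or not C and C) and D   [absorption]
= C and D   [complement / identity]

C and D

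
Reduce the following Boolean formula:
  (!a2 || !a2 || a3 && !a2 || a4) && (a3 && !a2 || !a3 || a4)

!a2 || a4

(!a2 || !a2 || a3 && !a2 || a4) && (a3 && !a2 || !a3 || a4)
= (!a2 || !a2 || a3 && !a2) && (a3 && !a2 || !a3) || a4
= (!a2 || a3 && !a2) && (a3 && !a2 || !a3) || a4
= a3 && !a2 || !a2 && !a3 || a4
= !a2 || a4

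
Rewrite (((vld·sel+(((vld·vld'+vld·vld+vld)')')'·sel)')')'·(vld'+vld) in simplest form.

(((vld·sel+(((vld·vld'+vld·vld+vld)')')'·sel)')')'·(vld'+vld)
= (((vld·sel+(((vld+vld)')')'·sel)')')'·(vld'+vld)   (distribution)
= (vld·sel+(((vld+vld)')')'·sel)'·(vld'+vld)   (double negation)
= (vld·sel+((vld')')'·sel)'·(vld'+vld)   (idempotence)
= (vld·sel+vld'·sel)'·(vld'+vld)   (double negation)
= sel'·(vld'+vld)   (distribution)
= sel'   (complement / identity)

sel'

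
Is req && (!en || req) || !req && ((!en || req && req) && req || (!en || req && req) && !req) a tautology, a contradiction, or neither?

req && (!en || req) || !req && ((!en || req && req) && req || (!en || req && req) && !req)
= req && (!en || req) || !req && (!en || req && req)
= req && (!en || req) || !req && (!en || req)
= !en || req
This depends on en, req, so it is not a constant.

neither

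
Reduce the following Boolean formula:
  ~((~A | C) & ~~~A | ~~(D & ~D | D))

A & ~D

~((~A | C) & ~~~A | ~~(D & ~D | D))
= ~((~A | C) & ~~~A | ~~D)   — complement / identity
= ~((~A | C) & ~A | ~~D)   — double negation
= ~(~A | ~~D)   — absorption
= A & ~D   — De Morgan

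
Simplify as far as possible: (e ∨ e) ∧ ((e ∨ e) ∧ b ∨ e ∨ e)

e

(e ∨ e) ∧ ((e ∨ e) ∧ b ∨ e ∨ e)
= (e ∨ e) ∧ (e ∨ e)   [absorption]
= e ∨ e   [idempotence]
= e   [idempotence]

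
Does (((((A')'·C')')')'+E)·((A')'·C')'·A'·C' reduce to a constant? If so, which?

no

(((((A')'·C')')')'+E)·((A')'·C')'·A'·C'
= (((A')'·C')'+E)·((A')'·C')'·A'·C'   — double negation
= ((A')'·C')'·A'·C'   — absorption
= (A'+C)·A'·C'   — De Morgan
= A'·C'   — absorption
This depends on A, C, so it is not a constant.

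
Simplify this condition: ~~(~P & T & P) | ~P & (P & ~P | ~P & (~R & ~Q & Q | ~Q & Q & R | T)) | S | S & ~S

~P & T | S

~~(~P & T & P) | ~P & (P & ~P | ~P & (~R & ~Q & Q | ~Q & Q & R | T)) | S | S & ~S
= ~~(~P & T & P) | ~P & ~P & (~R & ~Q & Q | ~Q & Q & R | T) | S | S & ~S
= ~~(~P & T & P) | ~P & ~P & (~R & ~Q & Q | ~Q & Q & R | T) | S
= ~~(~P & T & P) | ~P & ~P & (~Q & Q | T) | S
= ~P & T & P | ~P & ~P & (~Q & Q | T) | S
= ~P & T & P | ~P & ~P & T | S
= ~P & T | S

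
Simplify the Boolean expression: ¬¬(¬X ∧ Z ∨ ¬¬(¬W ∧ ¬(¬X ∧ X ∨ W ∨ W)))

¬X ∧ Z ∨ ¬W

¬¬(¬X ∧ Z ∨ ¬¬(¬W ∧ ¬(¬X ∧ X ∨ W ∨ W)))
= ¬¬(¬X ∧ Z ∨ ¬(W ∨ ¬X ∧ X ∨ W ∨ W))
= ¬¬(¬X ∧ Z ∨ ¬(W ∨ W ∨ W))
= ¬¬(¬X ∧ Z ∨ ¬(W ∨ W))
= ¬X ∧ Z ∨ ¬(W ∨ W)
= ¬X ∧ Z ∨ ¬W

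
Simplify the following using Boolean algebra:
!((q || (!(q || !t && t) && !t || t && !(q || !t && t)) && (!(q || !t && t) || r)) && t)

!((q || (!(q || !t && t) && !t || t && !(q || !t && t)) && (!(q || !t && t) || r)) && t)
= !((q || !(q || !t && t) && (!(q || !t && t) || r)) && t)
= !((q || !(q || !t && t)) && t)
= !((q || !q) && t)
= !t

!t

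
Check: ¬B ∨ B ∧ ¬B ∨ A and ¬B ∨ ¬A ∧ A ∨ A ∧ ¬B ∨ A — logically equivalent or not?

Yes

E1: ¬B ∨ B ∧ ¬B ∨ A
    = ¬B ∨ A   (complement / identity)
E2: ¬B ∨ ¬A ∧ A ∨ A ∧ ¬B ∨ A
    = ¬B ∨ ¬A ∧ A ∨ A   (absorption)
    = ¬B ∨ A   (complement / identity)
Both reduce to ¬B ∨ A, so they are equivalent.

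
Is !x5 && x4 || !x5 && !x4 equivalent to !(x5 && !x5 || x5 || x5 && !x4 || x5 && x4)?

Yes

E1: !x5 && x4 || !x5 && !x4
    = !x5   [distribution]
E2: !(x5 && !x5 || x5 || x5 && !x4 || x5 && x4)
    = !(x5 && !x5 || x5 || x5 && x4)   [absorption]
    = !(x5 || x5 && x4)   [complement / identity]
    = !x5   [absorption]
Both reduce to !x5, so they are equivalent.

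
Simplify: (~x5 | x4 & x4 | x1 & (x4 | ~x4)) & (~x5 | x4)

~x5 | x4

(~x5 | x4 & x4 | x1 & (x4 | ~x4)) & (~x5 | x4)
= (~x5 | x4 | x1 & (x4 | ~x4)) & (~x5 | x4)   (idempotence)
= (~x5 | x4 | x1) & (~x5 | x4)   (complement / identity)
= ~x5 | x4   (absorption)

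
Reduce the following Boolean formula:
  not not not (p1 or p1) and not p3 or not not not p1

not p1

not not not (p1 or p1) and not p3 or not not not p1
= not not not p1 and not p3 or not not not p1   — idempotence
= not not not p1   — absorption
= not p1   — double negation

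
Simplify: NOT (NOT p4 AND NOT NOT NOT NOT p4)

TRUE

NOT (NOT p4 AND NOT NOT NOT NOT p4)
= p4 OR NOT NOT NOT p4   (De Morgan)
= p4 OR NOT p4   (double negation)
= TRUE   (complement)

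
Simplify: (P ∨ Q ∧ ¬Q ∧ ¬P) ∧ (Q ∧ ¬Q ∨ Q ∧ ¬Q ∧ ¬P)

(P ∨ Q ∧ ¬Q ∧ ¬P) ∧ (Q ∧ ¬Q ∨ Q ∧ ¬Q ∧ ¬P)
= P ∧ Q ∧ ¬Q ∨ Q ∧ ¬Q ∧ ¬P
= Q ∧ ¬Q
= False

False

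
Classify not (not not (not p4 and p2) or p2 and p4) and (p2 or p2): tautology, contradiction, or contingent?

not (not not (not p4 and p2) or p2 and p4) and (p2 or p2)
= not (not not (not p4 and p2) or p2 and p4) and p2   (idempotence)
= not (not p4 and p2 or p2 and p4) and p2   (double negation)
= not p2 and p2   (distribution)
= False   (complement)

contradiction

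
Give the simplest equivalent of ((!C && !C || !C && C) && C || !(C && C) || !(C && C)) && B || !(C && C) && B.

((!C && !C || !C && C) && C || !(C && C) || !(C && C)) && B || !(C && C) && B
= (!C && C || !(C && C) || !(C && C)) && B || !(C && C) && B   — distribution
= (!(C && C) || !(C && C)) && B || !(C && C) && B   — complement / identity
= !(C && C) && B || !(C && C) && B   — idempotence
= !(C && C) && B   — idempotence
= !C && B   — idempotence

!C && B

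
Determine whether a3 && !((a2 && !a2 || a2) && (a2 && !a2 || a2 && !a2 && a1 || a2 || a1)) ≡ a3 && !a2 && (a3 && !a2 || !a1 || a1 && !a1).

Yes

E1: a3 && !((a2 && !a2 || a2) && (a2 && !a2 || a2 && !a2 && a1 || a2 || a1))
    = a3 && !((a2 && !a2 || a2) && (a2 && !a2 || a2 || a1))
    = a3 && !(a2 && !a2 || a2)
    = a3 && !a2
E2: a3 && !a2 && (a3 && !a2 || !a1 || a1 && !a1)
    = a3 && !a2 && (a3 && !a2 || !a1)
    = a3 && !a2
Both reduce to a3 && !a2, so they are equivalent.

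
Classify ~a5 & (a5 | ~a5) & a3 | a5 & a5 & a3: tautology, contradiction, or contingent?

~a5 & (a5 | ~a5) & a3 | a5 & a5 & a3
= ~a5 & a3 | a5 & a5 & a3
= ~a5 & a3 | a5 & a3
= a3
This depends on a3, so it is not a constant.

contingent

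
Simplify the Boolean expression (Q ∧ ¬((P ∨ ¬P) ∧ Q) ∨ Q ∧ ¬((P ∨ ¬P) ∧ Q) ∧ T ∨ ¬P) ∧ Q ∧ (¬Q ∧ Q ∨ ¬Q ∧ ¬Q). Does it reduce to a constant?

False

(Q ∧ ¬((P ∨ ¬P) ∧ Q) ∨ Q ∧ ¬((P ∨ ¬P) ∧ Q) ∧ T ∨ ¬P) ∧ Q ∧ (¬Q ∧ Q ∨ ¬Q ∧ ¬Q)
= (Q ∧ ¬((P ∨ ¬P) ∧ Q) ∨ Q ∧ ¬((P ∨ ¬P) ∧ Q) ∧ T ∨ ¬P) ∧ Q ∧ ¬Q   [distribution]
= (Q ∧ ¬((P ∨ ¬P) ∧ Q) ∨ ¬P) ∧ Q ∧ ¬Q   [absorption]
= (Q ∧ ¬Q ∨ ¬P) ∧ Q ∧ ¬Q   [complement / identity]
= Q ∧ ¬Q   [absorption]
= False   [complement]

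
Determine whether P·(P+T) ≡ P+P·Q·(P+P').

E1: P·(P+T)
    = P
E2: P+P·Q·(P+P')
    = P+P·Q
    = P
Both reduce to P, so they are equivalent.

Yes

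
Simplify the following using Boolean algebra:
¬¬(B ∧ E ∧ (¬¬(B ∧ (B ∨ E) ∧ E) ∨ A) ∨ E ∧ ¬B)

E

¬¬(B ∧ E ∧ (¬¬(B ∧ (B ∨ E) ∧ E) ∨ A) ∨ E ∧ ¬B)
= ¬¬(B ∧ E ∧ (B ∧ (B ∨ E) ∧ E ∨ A) ∨ E ∧ ¬B)   — double negation
= ¬¬(B ∧ E ∧ (B ∧ E ∨ A) ∨ E ∧ ¬B)   — absorption
= ¬¬(B ∧ E ∨ E ∧ ¬B)   — absorption
= B ∧ E ∨ E ∧ ¬B   — double negation
= E   — distribution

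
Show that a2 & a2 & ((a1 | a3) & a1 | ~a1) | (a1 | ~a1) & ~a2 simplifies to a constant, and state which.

1

a2 & a2 & ((a1 | a3) & a1 | ~a1) | (a1 | ~a1) & ~a2
= a2 & a2 & (a1 | ~a1) | (a1 | ~a1) & ~a2
= a2 & (a1 | ~a1) | (a1 | ~a1) & ~a2
= a1 | ~a1
= 1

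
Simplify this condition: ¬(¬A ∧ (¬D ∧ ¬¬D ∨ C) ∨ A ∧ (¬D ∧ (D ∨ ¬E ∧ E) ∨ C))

¬(¬A ∧ (¬D ∧ ¬¬D ∨ C) ∨ A ∧ (¬D ∧ (D ∨ ¬E ∧ E) ∨ C))
= ¬(¬A ∧ (¬D ∧ D ∨ C) ∨ A ∧ (¬D ∧ (D ∨ ¬E ∧ E) ∨ C))   [double negation]
= ¬(¬A ∧ (¬D ∧ D ∨ C) ∨ A ∧ (¬D ∧ D ∨ C))   [complement / identity]
= ¬(¬D ∧ D ∨ C)   [distribution]
= ¬C   [complement / identity]

¬C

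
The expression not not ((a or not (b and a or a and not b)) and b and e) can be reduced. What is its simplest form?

b and e

not not ((a or not (b and a or a and not b)) and b and e)
= not not ((a or not a) and b and e)   — distribution
= (a or not a) and b and e   — double negation
= b and e   — complement / identity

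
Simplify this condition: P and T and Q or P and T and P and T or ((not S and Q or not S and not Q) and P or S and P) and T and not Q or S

P and T and Q or P and T and P and T or ((not S and Q or not S and not Q) and P or S and P) and T and not Q or S
= P and T and Q or P and T or ((not S and Q or not S and not Q) and P or S and P) and T and not Q or S   [idempotence]
= P and T and Q or P and T or (not S and Q or not S and not Q or S) and P and T and not Q or S   [distribution]
= P and T and Q or P and T or (not S or S) and P and T and not Q or S   [distribution]
= P and T and Q or P and T or P and T and not Q or S   [complement / identity]
= P and T or P and T and not Q or S   [absorption]
= P and T or S   [absorption]

P and T or S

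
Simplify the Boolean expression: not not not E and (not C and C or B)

not E and B

not not not E and (not C and C or B)
= not E and (not C and C or B)   — double negation
= not E and B   — complement / identity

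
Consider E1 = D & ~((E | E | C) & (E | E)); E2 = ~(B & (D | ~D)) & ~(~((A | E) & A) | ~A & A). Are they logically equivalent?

No

E1: D & ~((E | E | C) & (E | E))
    = D & ~(E | E)   [absorption]
    = D & ~E   [idempotence]
E2: ~(B & (D | ~D)) & ~(~((A | E) & A) | ~A & A)
    = ~(B & (D | ~D)) & ~(~A | ~A & A)   [absorption]
    = ~(B & (D | ~D)) & ~~A   [complement / identity]
    = ~(B & (D | ~D)) & A   [double negation]
    = ~B & A   [complement / identity]
These differ: at A=0, B=1, C=1, D=1, E=0, E1 = 1 but E2 = 0.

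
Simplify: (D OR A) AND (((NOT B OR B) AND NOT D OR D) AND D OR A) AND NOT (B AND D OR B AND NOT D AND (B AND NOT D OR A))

(D OR A) AND (((NOT B OR B) AND NOT D OR D) AND D OR A) AND NOT (B AND D OR B AND NOT D AND (B AND NOT D OR A))
= (D OR A) AND ((NOT D OR D) AND D OR A) AND NOT (B AND D OR B AND NOT D AND (B AND NOT D OR A))   (complement / identity)
= (D OR A) AND ((NOT D OR D) AND D OR A) AND NOT (B AND D OR B AND NOT D)   (absorption)
= (D OR A) AND (D OR A) AND NOT (B AND D OR B AND NOT D)   (complement / identity)
= (D OR A) AND NOT (B AND D OR B AND NOT D)   (idempotence)
= (D OR A) AND NOT B   (distribution)

(D OR A) AND NOT B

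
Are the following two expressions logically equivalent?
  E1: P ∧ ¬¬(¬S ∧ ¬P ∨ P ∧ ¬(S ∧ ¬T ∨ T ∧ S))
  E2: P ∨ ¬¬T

E1: P ∧ ¬¬(¬S ∧ ¬P ∨ P ∧ ¬(S ∧ ¬T ∨ T ∧ S))
    = P ∧ ¬¬(¬S ∧ ¬P ∨ P ∧ ¬S)   — distribution
    = P ∧ ¬¬¬S   — distribution
    = P ∧ ¬S   — double negation
E2: P ∨ ¬¬T
    = P ∨ T   — double negation
These differ: at P=0, S=1, T=1, E1 = 0 but E2 = 1.

No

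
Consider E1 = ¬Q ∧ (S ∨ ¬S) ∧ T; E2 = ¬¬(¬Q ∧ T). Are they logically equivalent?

E1: ¬Q ∧ (S ∨ ¬S) ∧ T
    = ¬Q ∧ T   (complement / identity)
E2: ¬¬(¬Q ∧ T)
    = ¬Q ∧ T   (double negation)
Both reduce to ¬Q ∧ T, so they are equivalent.

Yes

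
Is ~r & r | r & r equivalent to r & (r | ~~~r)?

E1: ~r & r | r & r
    = r   (distribution)
E2: r & (r | ~~~r)
    = r & (r | ~r)   (double negation)
    = r   (complement / identity)
Both reduce to r, so they are equivalent.

Yes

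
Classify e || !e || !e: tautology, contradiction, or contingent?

tautology

e || !e || !e
= e || !e   — idempotence
= true   — complement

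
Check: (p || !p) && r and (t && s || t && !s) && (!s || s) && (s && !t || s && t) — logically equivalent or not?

E1: (p || !p) && r
    = r   [complement / identity]
E2: (t && s || t && !s) && (!s || s) && (s && !t || s && t)
    = t && (!s || s) && (s && !t || s && t)   [distribution]
    = t && (s && !t || s && t)   [complement / identity]
    = t && s   [distribution]
These differ: at p=0, r=1, s=0, t=0, E1 = 1 but E2 = 0.

No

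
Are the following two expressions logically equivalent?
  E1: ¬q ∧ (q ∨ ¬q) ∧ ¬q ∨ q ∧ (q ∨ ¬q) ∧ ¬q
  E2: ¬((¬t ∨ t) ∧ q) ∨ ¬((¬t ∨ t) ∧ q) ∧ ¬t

E1: ¬q ∧ (q ∨ ¬q) ∧ ¬q ∨ q ∧ (q ∨ ¬q) ∧ ¬q
    = (q ∨ ¬q) ∧ ¬q   — distribution
    = ¬q   — complement / identity
E2: ¬((¬t ∨ t) ∧ q) ∨ ¬((¬t ∨ t) ∧ q) ∧ ¬t
    = ¬((¬t ∨ t) ∧ q)   — absorption
    = ¬q   — complement / identity
Both reduce to ¬q, so they are equivalent.

Yes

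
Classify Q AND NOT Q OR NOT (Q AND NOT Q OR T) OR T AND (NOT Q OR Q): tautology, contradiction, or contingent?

Q AND NOT Q OR NOT (Q AND NOT Q OR T) OR T AND (NOT Q OR Q)
= NOT (Q AND NOT Q OR T) OR T AND (NOT Q OR Q)
= NOT T OR T AND (NOT Q OR Q)
= NOT T OR T
= TRUE

tautology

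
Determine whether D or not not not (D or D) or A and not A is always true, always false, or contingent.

D or not not not (D or D) or A and not A
= D or not not not D or A and not A
= D or not not not D
= D or not D
= True

always true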